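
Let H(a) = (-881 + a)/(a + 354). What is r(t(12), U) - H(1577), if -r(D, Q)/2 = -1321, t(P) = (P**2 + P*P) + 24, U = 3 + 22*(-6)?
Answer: 5101006/1931 ≈ 2641.6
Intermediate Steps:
U = -129 (U = 3 - 132 = -129)
t(P) = 24 + 2*P**2 (t(P) = (P**2 + P**2) + 24 = 2*P**2 + 24 = 24 + 2*P**2)
r(D, Q) = 2642 (r(D, Q) = -2*(-1321) = 2642)
H(a) = (-881 + a)/(354 + a)
r(t(12), U) - H(1577) = 2642 - (-881 + 1577)/(354 + 1577) = 2642 - 696/1931 = 5101006/1931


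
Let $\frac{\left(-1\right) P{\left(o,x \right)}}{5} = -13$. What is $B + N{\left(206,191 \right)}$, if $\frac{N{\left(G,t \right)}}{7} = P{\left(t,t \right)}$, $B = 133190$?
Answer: $133645$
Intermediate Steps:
$P{\left(o,x \right)} = 65$ ($P{\left(o,x \right)} = \left(-5\right) \left(-13\right) = 65$)
$N{\left(G,t \right)} = 455$ ($N{\left(G,t \right)} = 7 \cdot 65 = 455$)
$B + N{\left(206,191 \right)} = 133190 + 455 = 133645$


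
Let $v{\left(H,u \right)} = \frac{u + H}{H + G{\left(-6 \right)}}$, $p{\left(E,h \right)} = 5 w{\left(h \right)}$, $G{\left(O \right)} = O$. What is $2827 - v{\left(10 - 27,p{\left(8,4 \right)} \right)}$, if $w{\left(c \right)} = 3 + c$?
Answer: $\frac{65039}{23} \approx 2827.8$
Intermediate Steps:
$p{\left(E,h \right)} = 15 + 5 h$ ($p{\left(E,h \right)} = 5 \left(3 + h\right) = 15 + 5 h$)
$v{\left(H,u \right)} = \frac{H + u}{-6 + H}$ ($v{\left(H,u \right)} = \frac{u + H}{H - 6} = \frac{H + u}{-6 + H}$)
$2827 - v{\left(10 - 27,p{\left(8,4 \right)} \right)} = 2827 - \frac{\left(10 - 27\right) + \left(15 + 5 \cdot 4\right)}{-6 + \left(10 - 27\right)} = 2827 - \frac{-17 + \left(15 + 20\right)}{-6 - 17} = 2827 - \frac{-17 + 35}{-23} = 2827 - \left(- \frac{1}{23}\right) 18 = 2827 - - \frac{18}{23} = 2827 + \frac{18}{23} = \frac{65039}{23}$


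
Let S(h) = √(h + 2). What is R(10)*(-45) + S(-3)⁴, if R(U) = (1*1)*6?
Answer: -269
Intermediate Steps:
S(h) = √(2 + h)
R(U) = 6 (R(U) = 1*6 = 6)
R(10)*(-45) + S(-3)⁴ = 6*(-45) + (√(2 - 3))⁴ = -270 + (√(-1))⁴ = -270 + I⁴ = -270 + 1 = -269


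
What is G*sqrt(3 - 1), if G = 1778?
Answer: 1778*sqrt(2) ≈ 2514.5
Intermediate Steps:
G*sqrt(3 - 1) = 1778*sqrt(3 - 1) = 1778*sqrt(2)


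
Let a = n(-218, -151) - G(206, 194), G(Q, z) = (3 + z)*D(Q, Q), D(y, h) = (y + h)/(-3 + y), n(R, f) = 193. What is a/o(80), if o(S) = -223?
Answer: 41985/45269 ≈ 0.92746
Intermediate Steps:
D(y, h) = (h + y)/(-3 + y)
G(Q, z) = 2*Q*(3 + z)/(-3 + Q) (G(Q, z) = (3 + z)*((Q + Q)/(-3 + Q)) = (3 + z)*((2*Q)/(-3 + Q)) = (3 + z)*(2*Q/(-3 + Q)) = 2*Q*(3 + z)/(-3 + Q))
a = -41985/203 (a = 193 - 2*206*(3 + 194)/(-3 + 206) = 193 - 2*206*197/203 = 193 - 1*81164/203 = 193 - 81164/203 = -41985/203 ≈ -206.82)
a/o(80) = -41985/203/(-223) = -41985/203*(-1/223) = 41985/45269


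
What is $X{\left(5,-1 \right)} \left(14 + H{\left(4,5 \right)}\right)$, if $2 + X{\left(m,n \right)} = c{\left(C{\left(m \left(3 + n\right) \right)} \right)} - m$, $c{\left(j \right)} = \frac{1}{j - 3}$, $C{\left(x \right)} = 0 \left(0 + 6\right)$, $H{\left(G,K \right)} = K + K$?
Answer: $-176$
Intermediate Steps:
$H{\left(G,K \right)} = 2 K$
$C{\left(x \right)} = 0$ ($C{\left(x \right)} = 0 \cdot 6 = 0$)
$c{\left(j \right)} = \frac{1}{-3 + j}$
$X{\left(m,n \right)} = - \frac{7}{3} - m$ ($X{\left(m,n \right)} = -2 - \left(m - \frac{1}{-3 + 0}\right) = -2 - \left(\frac{1}{3} + m\right) = - \frac{7}{3} - m$)
$X{\left(5,-1 \right)} \left(14 + H{\left(4,5 \right)}\right) = \left(- \frac{7}{3} - 5\right) \left(14 + 2 \cdot 5\right) = \left(- \frac{7}{3} - 5\right) \left(14 + 10\right) = \left(- \frac{22}{3}\right) 24 = -176$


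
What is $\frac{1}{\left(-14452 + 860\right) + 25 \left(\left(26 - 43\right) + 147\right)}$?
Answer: $- \frac{1}{10342} \approx -9.6693 \cdot 10^{-5}$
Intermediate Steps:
$\frac{1}{\left(-14452 + 860\right) + 25 \left(\left(26 - 43\right) + 147\right)} = \frac{1}{-13592 + 25 \left(\left(26 - 43\right) + 147\right)} = \frac{1}{-13592 + 25 \left(-17 + 147\right)} = \frac{1}{-13592 + 25 \cdot 130} = \frac{1}{-13592 + 3250} = \frac{1}{-10342} = - \frac{1}{10342}$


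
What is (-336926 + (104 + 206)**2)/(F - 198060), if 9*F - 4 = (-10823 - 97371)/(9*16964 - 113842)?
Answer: 4676118442/3845728401 ≈ 1.2159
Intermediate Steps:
F = 2619/19417 (F = 4/9 + ((-10823 - 97371)/(9*16964 - 113842))/9 = 4/9 + (-108194/(152676 - 113842))/9 = 4/9 + (-108194/38834)/9 = 4/9 + (-108194*1/38834)/9 = 4/9 + (1/9)*(-54097/19417) = 4/9 - 54097/174753 = 2619/19417 ≈ 0.13488)
(-336926 + (104 + 206)**2)/(F - 198060) = (-336926 + (104 + 206)**2)/(2619/19417 - 198060) = (-336926 + 310**2)/(-3845728401/19417) = (-336926 + 96100)*(-19417/3845728401) = -240826*(-19417/3845728401) = 4676118442/3845728401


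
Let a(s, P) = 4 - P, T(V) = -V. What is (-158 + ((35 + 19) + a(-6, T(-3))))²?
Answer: 10609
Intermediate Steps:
(-158 + ((35 + 19) + a(-6, T(-3))))² = (-158 + ((35 + 19) + (4 - (-1)*(-3))))² = (-158 + (54 + (4 - 1*3)))² = (-158 + (54 + (4 - 3)))² = (-158 + (54 + 1))² = (-158 + 55)² = (-103)² = 10609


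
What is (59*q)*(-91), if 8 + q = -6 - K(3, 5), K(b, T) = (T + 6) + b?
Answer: 150332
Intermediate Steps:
K(b, T) = 6 + T + b (K(b, T) = (6 + T) + b = 6 + T + b)
q = -28 (q = -8 + (-6 - (6 + 5 + 3)) = -8 + (-6 - 1*14) = -8 + (-6 - 14) = -8 - 20 = -28)
(59*q)*(-91) = (59*(-28))*(-91) = -1652*(-91) = 150332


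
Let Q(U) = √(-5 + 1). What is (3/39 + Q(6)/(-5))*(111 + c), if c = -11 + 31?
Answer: 131/13 - 262*I/5 ≈ 10.077 - 52.4*I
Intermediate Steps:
Q(U) = 2*I (Q(U) = √(-4) = 2*I)
c = 20
(3/39 + Q(6)/(-5))*(111 + c) = (3/39 + (2*I)/(-5))*(111 + 20) = (3*(1/39) + (2*I)*(-⅕))*131 = (1/13 - 2*I/5)*131 = 131/13 - 262*I/5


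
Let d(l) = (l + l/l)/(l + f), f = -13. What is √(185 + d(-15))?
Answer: √742/2 ≈ 13.620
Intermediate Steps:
d(l) = (1 + l)/(-13 + l) (d(l) = (l + l/l)/(l - 13) = (l + 1)/(-13 + l) = (1 + l)/(-13 + l))
√(185 + d(-15)) = √(185 + (1 - 15)/(-13 - 15)) = √(185 - 14/(-28)) = √(185 - 1/28*(-14)) = √(185 + ½) = √(371/2) = √742/2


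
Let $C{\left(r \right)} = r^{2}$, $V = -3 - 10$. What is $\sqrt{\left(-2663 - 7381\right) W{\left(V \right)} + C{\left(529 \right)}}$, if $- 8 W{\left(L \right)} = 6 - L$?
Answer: $\frac{\sqrt{1214782}}{2} \approx 551.09$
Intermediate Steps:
$V = -13$ ($V = -3 - 10 = -13$)
$W{\left(L \right)} = - \frac{3}{4} + \frac{L}{8}$ ($W{\left(L \right)} = - \frac{6 - L}{8} = - \frac{3}{4} + \frac{L}{8}$)
$\sqrt{\left(-2663 - 7381\right) W{\left(V \right)} + C{\left(529 \right)}} = \sqrt{\left(-2663 - 7381\right) \left(- \frac{3}{4} + \frac{1}{8} \left(-13\right)\right) + 529^{2}} = \sqrt{- 10044 \left(- \frac{3}{4} - \frac{13}{8}\right) + 279841} = \sqrt{\left(-10044\right) \left(- \frac{19}{8}\right) + 279841} = \sqrt{\frac{47709}{2} + 279841} = \sqrt{\frac{607391}{2}} = \frac{\sqrt{1214782}}{2}$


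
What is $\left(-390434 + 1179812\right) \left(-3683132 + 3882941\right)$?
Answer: $157724828802$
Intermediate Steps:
$\left(-390434 + 1179812\right) \left(-3683132 + 3882941\right) = 789378 \cdot 199809 = 157724828802$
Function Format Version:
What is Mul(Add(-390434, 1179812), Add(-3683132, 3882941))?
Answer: 157724828802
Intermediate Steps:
Mul(Add(-390434, 1179812), Add(-3683132, 3882941)) = Mul(789378, 199809) = 157724828802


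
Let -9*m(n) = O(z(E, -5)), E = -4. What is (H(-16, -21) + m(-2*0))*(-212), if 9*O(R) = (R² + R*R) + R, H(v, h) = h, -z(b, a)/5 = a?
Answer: 210304/27 ≈ 7789.0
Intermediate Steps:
z(b, a) = -5*a
O(R) = R/9 + 2*R²/9 (O(R) = ((R² + R*R) + R)/9 = ((R² + R²) + R)/9 = (2*R² + R)/9 = (R + 2*R²)/9 = R/9 + 2*R²/9)
m(n) = -425/27 (m(n) = -(-5*(-5))*(1 + 2*(-5*(-5)))/81 = -25*(1 + 2*25)/81 = -25*(1 + 50)/81 = -25*51/81 = -⅑*425/3 = -425/27)
(H(-16, -21) + m(-2*0))*(-212) = (-21 - 425/27)*(-212) = -992/27*(-212) = 210304/27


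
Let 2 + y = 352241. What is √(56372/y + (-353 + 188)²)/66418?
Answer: √3377888581136133/23395009902 ≈ 0.0024843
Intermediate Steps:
y = 352239 (y = -2 + 352241 = 352239)
√(56372/y + (-353 + 188)²)/66418 = √(56372/352239 + (-353 + 188)²)/66418 = √(56372*(1/352239) + (-165)²)*(1/66418) = √(56372/352239 + 27225)*(1/66418) = √(9589763147/352239)*(1/66418) = (√3377888581136133/352239)*(1/66418) = √3377888581136133/23395009902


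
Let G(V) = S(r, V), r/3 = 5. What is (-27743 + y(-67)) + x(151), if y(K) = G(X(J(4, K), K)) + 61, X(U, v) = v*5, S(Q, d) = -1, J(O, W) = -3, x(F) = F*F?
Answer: -4882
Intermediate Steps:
r = 15 (r = 3*5 = 15)
x(F) = F²
X(U, v) = 5*v
G(V) = -1
y(K) = 60 (y(K) = -1 + 61 = 60)
(-27743 + y(-67)) + x(151) = (-27743 + 60) + 151² = -27683 + 22801 = -4882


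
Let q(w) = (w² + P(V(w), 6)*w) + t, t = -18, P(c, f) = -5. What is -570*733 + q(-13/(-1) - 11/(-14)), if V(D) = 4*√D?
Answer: -81870549/196 ≈ -4.1771e+5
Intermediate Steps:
q(w) = -18 + w² - 5*w (q(w) = (w² - 5*w) - 18 = -18 + w² - 5*w)
-570*733 + q(-13/(-1) - 11/(-14)) = -570*733 + (-18 + (-13/(-1) - 11/(-14))² - 5*(-13/(-1) - 11/(-14))) = -417810 + (-18 + (-13*(-1) - 11*(-1/14))² - 5*(-13*(-1) - 11*(-1/14))) = -417810 + (-18 + (13 + 11/14)² - 5*(13 + 11/14)) = -417810 + (-18 + (193/14)² - 5*193/14) = -417810 + (-18 + 37249/196 - 965/14) = -417810 + 20211/196 = -81870549/196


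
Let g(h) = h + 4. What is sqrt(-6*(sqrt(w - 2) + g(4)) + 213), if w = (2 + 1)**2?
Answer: sqrt(165 - 6*sqrt(7)) ≈ 12.212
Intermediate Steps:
w = 9 (w = 3**2 = 9)
g(h) = 4 + h
sqrt(-6*(sqrt(w - 2) + g(4)) + 213) = sqrt(-6*(sqrt(9 - 2) + (4 + 4)) + 213) = sqrt(-6*(sqrt(7) + 8) + 213) = sqrt(-6*(8 + sqrt(7)) + 213) = sqrt((-48 - 6*sqrt(7)) + 213) = sqrt(165 - 6*sqrt(7))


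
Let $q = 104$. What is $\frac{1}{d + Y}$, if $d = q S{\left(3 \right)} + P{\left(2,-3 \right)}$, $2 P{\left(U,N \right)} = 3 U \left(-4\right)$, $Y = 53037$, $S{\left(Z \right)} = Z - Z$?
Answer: $\frac{1}{53025} \approx 1.8859 \cdot 10^{-5}$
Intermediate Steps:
$S{\left(Z \right)} = 0$
$P{\left(U,N \right)} = - 6 U$ ($P{\left(U,N \right)} = \frac{3 U \left(-4\right)}{2} = \frac{\left(-12\right) U}{2} = - 6 U$)
$d = -12$ ($d = 104 \cdot 0 - 12 = 0 - 12 = -12$)
$\frac{1}{d + Y} = \frac{1}{-12 + 53037} = \frac{1}{53025}$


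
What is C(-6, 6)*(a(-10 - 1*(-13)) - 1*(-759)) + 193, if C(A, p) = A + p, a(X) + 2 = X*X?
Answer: 193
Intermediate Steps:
a(X) = -2 + X² (a(X) = -2 + X*X = -2 + X²)
C(-6, 6)*(a(-10 - 1*(-13)) - 1*(-759)) + 193 = (-6 + 6)*((-2 + (-10 - 1*(-13))²) - 1*(-759)) + 193 = 0*((-2 + (-10 + 13)²) + 759) + 193 = 0*((-2 + 3²) + 759) + 193 = 0*((-2 + 9) + 759) + 193 = 0*(7 + 759) + 193 = 0*766 + 193 = 0 + 193 = 193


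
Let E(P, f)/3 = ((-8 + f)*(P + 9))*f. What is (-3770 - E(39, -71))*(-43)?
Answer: 34893038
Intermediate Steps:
E(P, f) = 3*f*(-8 + f)*(9 + P) (E(P, f) = 3*(((-8 + f)*(P + 9))*f) = 3*(((-8 + f)*(9 + P))*f) = 3*(f*(-8 + f)*(9 + P)) = 3*f*(-8 + f)*(9 + P))
(-3770 - E(39, -71))*(-43) = (-3770 - 3*(-71)*(-72 - 8*39 + 9*(-71) + 39*(-71)))*(-43) = (-3770 - 3*(-71)*(-72 - 312 - 639 - 2769))*(-43) = (-3770 - 3*(-71)*(-3792))*(-43) = (-3770 - 1*807696)*(-43) = (-3770 - 807696)*(-43) = -811466*(-43) = 34893038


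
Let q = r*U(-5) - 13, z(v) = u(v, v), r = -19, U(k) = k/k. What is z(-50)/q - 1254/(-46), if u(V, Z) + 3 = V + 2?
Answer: 21237/736 ≈ 28.855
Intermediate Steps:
U(k) = 1
u(V, Z) = -1 + V (u(V, Z) = -3 + (V + 2) = -3 + (2 + V) = -1 + V)
z(v) = -1 + v
q = -32 (q = -19*1 - 13 = -19 - 13 = -32)
z(-50)/q - 1254/(-46) = (-1 - 50)/(-32) - 1254/(-46) = -51*(-1/32) - 1254*(-1/46) = 51/32 + 627/23 = 21237/736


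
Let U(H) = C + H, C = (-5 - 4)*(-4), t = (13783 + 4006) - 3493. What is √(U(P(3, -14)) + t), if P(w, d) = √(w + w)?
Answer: √(14332 + √6) ≈ 119.73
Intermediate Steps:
P(w, d) = √2*√w (P(w, d) = √(2*w) = √2*√w)
t = 14296 (t = 17789 - 3493 = 14296)
C = 36 (C = -9*(-4) = 36)
U(H) = 36 + H
√(U(P(3, -14)) + t) = √((36 + √2*√3) + 14296) = √((36 + √6) + 14296) = √(14332 + √6)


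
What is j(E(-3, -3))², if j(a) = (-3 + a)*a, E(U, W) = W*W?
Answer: 2916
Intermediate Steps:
E(U, W) = W²
j(a) = a*(-3 + a)
j(E(-3, -3))² = ((-3)²*(-3 + (-3)²))² = (9*(-3 + 9))² = (9*6)² = 54² = 2916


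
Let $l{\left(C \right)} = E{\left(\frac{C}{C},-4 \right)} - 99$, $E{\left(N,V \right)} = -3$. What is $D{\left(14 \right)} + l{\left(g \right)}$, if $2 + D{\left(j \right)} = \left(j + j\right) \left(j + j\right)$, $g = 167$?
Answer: $680$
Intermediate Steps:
$D{\left(j \right)} = -2 + 4 j^{2}$ ($D{\left(j \right)} = -2 + \left(j + j\right) \left(j + j\right) = -2 + 2 j 2 j = -2 + 4 j^{2}$)
$l{\left(C \right)} = -102$ ($l{\left(C \right)} = -3 - 99 = -102$)
$D{\left(14 \right)} + l{\left(g \right)} = \left(-2 + 4 \cdot 14^{2}\right) - 102 = \left(-2 + 4 \cdot 196\right) - 102 = \left(-2 + 784\right) - 102 = 782 - 102 = 680$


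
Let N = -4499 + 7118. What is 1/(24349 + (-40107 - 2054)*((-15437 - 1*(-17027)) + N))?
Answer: -1/177431300 ≈ -5.6360e-9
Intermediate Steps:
N = 2619
1/(24349 + (-40107 - 2054)*((-15437 - 1*(-17027)) + N)) = 1/(24349 + (-40107 - 2054)*((-15437 - 1*(-17027)) + 2619)) = 1/(24349 - 42161*((-15437 + 17027) + 2619)) = 1/(24349 - 42161*(1590 + 2619)) = 1/(24349 - 42161*4209) = 1/(24349 - 177455649) = 1/(-177431300) = -1/177431300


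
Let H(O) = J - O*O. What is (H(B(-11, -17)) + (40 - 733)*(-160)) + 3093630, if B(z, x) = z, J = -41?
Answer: 3204348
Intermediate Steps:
H(O) = -41 - O² (H(O) = -41 - O*O = -41 - O²)
(H(B(-11, -17)) + (40 - 733)*(-160)) + 3093630 = ((-41 - 1*(-11)²) + (40 - 733)*(-160)) + 3093630 = ((-41 - 1*121) - 693*(-160)) + 3093630 = ((-41 - 121) + 110880) + 3093630 = (-162 + 110880) + 3093630 = 110718 + 3093630 = 3204348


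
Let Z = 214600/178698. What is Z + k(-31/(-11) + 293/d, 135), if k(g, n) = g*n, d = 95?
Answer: 513870716/643929 ≈ 798.02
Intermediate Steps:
Z = 3700/3081 (Z = 214600*(1/178698) = 3700/3081 ≈ 1.2009)
Z + k(-31/(-11) + 293/d, 135) = 3700/3081 + (-31/(-11) + 293/95)*135 = 3700/3081 + (-31*(-1/11) + 293*(1/95))*135 = 3700/3081 + (31/11 + 293/95)*135 = 3700/3081 + (6168/1045)*135 = 3700/3081 + 166536/209 = 513870716/643929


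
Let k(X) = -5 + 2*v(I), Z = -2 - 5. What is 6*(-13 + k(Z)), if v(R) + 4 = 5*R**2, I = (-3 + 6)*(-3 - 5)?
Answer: 34404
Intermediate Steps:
Z = -7
I = -24 (I = 3*(-8) = -24)
v(R) = -4 + 5*R**2
k(X) = 5747 (k(X) = -5 + 2*(-4 + 5*(-24)**2) = -5 + 2*(-4 + 5*576) = -5 + 2*(-4 + 2880) = -5 + 2*2876 = -5 + 5752 = 5747)
6*(-13 + k(Z)) = 6*(-13 + 5747) = 6*5734 = 34404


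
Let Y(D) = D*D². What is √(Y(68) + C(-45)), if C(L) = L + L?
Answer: √314342 ≈ 560.66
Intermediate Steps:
Y(D) = D³
C(L) = 2*L
√(Y(68) + C(-45)) = √(68³ + 2*(-45)) = √(314432 - 90) = √314342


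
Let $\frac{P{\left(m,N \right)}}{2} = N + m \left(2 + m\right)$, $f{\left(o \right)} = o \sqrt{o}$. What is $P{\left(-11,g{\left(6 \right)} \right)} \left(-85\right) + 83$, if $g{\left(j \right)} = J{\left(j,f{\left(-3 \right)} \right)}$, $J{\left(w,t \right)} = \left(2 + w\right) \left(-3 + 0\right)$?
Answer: $-12667$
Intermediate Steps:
$f{\left(o \right)} = o^{\frac{3}{2}}$
$J{\left(w,t \right)} = -6 - 3 w$ ($J{\left(w,t \right)} = \left(2 + w\right) \left(-3\right) = -6 - 3 w$)
$g{\left(j \right)} = -6 - 3 j$
$P{\left(m,N \right)} = 2 N + 2 m \left(2 + m\right)$ ($P{\left(m,N \right)} = 2 \left(N + m \left(2 + m\right)\right) = 2 N + 2 m \left(2 + m\right)$)
$P{\left(-11,g{\left(6 \right)} \right)} \left(-85\right) + 83 = \left(2 \left(-6 - 18\right) + 2 \left(-11\right)^{2} + 4 \left(-11\right)\right) \left(-85\right) + 83 = \left(2 \left(-6 - 18\right) + 2 \cdot 121 - 44\right) \left(-85\right) + 83 = \left(2 \left(-24\right) + 242 - 44\right) \left(-85\right) + 83 = \left(-48 + 242 - 44\right) \left(-85\right) + 83 = 150 \left(-85\right) + 83 = -12750 + 83 = -12667$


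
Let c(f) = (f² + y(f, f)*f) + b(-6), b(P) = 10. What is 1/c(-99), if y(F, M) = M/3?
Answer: 1/13078 ≈ 7.6464e-5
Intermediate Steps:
y(F, M) = M/3 (y(F, M) = M*(⅓) = M/3)
c(f) = 10 + 4*f²/3 (c(f) = (f² + (f/3)*f) + 10 = (f² + f²/3) + 10 = 4*f²/3 + 10 = 10 + 4*f²/3)
1/c(-99) = 1/(10 + (4/3)*(-99)²) = 1/(10 + (4/3)*9801) = 1/(10 + 13068) = 1/13078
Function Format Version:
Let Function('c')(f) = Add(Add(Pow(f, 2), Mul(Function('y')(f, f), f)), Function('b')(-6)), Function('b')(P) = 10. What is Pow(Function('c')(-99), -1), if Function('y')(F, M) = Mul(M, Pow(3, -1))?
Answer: Rational(1, 13078) ≈ 7.6464e-5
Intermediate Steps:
Function('y')(F, M) = Mul(Rational(1, 3), M) (Function('y')(F, M) = Mul(M, Rational(1, 3)) = Mul(Rational(1, 3), M))
Function('c')(f) = Add(10, Mul(Rational(4, 3), Pow(f, 2))) (Function('c')(f) = Add(Add(Pow(f, 2), Mul(Mul(Rational(1, 3), f), f)), 10) = Add(Add(Pow(f, 2), Mul(Rational(1, 3), Pow(f, 2))), 10) = Add(Mul(Rational(4, 3), Pow(f, 2)), 10) = Add(10, Mul(Rational(4, 3), Pow(f, 2))))
Pow(Function('c')(-99), -1) = Pow(Add(10, Mul(Rational(4, 3), Pow(-99, 2))), -1) = Pow(Add(10, Mul(Rational(4, 3), 9801)), -1) = Pow(Add(10, 13068), -1) = Pow(13078, -1) = Rational(1, 13078)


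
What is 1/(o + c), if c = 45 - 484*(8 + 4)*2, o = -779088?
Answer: -1/790659 ≈ -1.2648e-6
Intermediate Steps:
c = -11571 (c = 45 - 5808*2 = 45 - 484*24 = 45 - 11616 = -11571)
1/(o + c) = 1/(-779088 - 11571) = 1/(-790659) = -1/790659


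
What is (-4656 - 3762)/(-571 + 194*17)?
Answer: -2806/909 ≈ -3.0869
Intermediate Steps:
(-4656 - 3762)/(-571 + 194*17) = -8418/(-571 + 3298) = -8418/2727 = -8418*1/2727 = -2806/909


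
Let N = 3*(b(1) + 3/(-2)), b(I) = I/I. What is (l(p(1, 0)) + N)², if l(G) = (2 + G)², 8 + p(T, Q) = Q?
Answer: 4761/4 ≈ 1190.3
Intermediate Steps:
p(T, Q) = -8 + Q
b(I) = 1
N = -3/2 (N = 3*(1 + 3/(-2)) = 3*(1 + 3*(-½)) = 3*(1 - 3/2) = 3*(-½) = -3/2 ≈ -1.5000)
(l(p(1, 0)) + N)² = ((2 + (-8 + 0))² - 3/2)² = ((2 - 8)² - 3/2)² = ((-6)² - 3/2)² = (36 - 3/2)² = (69/2)² = 4761/4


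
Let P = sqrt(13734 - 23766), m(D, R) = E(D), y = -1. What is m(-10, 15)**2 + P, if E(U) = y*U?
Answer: 100 + 4*I*sqrt(627) ≈ 100.0 + 100.16*I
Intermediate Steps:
E(U) = -U
m(D, R) = -D
P = 4*I*sqrt(627) (P = sqrt(-10032) = 4*I*sqrt(627) ≈ 100.16*I)
m(-10, 15)**2 + P = (-1*(-10))**2 + 4*I*sqrt(627) = 10**2 + 4*I*sqrt(627) = 100 + 4*I*sqrt(627)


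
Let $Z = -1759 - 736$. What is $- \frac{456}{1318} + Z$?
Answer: $- \frac{1644433}{659} \approx -2495.3$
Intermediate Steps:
$Z = -2495$ ($Z = -1759 - 736 = -2495$)
$- \frac{456}{1318} + Z = - \frac{456}{1318} - 2495 = \left(-456\right) \frac{1}{1318} - 2495 = - \frac{228}{659} - 2495 = - \frac{1644433}{659}$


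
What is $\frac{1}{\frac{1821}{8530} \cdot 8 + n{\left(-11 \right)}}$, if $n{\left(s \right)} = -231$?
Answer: $- \frac{4265}{977931} \approx -0.0043612$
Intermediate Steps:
$\frac{1}{\frac{1821}{8530} \cdot 8 + n{\left(-11 \right)}} = \frac{1}{\frac{1821}{8530} \cdot 8 - 231} = \frac{1}{\frac{7284}{4265} - 231} = \frac{1}{- \frac{977931}{4265}} = - \frac{4265}{977931}$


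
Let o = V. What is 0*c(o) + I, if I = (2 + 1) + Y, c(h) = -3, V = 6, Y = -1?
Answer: 2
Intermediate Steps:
o = 6
I = 2 (I = (2 + 1) - 1 = 3 - 1 = 2)
0*c(o) + I = 0*(-3) + 2 = 0 + 2 = 2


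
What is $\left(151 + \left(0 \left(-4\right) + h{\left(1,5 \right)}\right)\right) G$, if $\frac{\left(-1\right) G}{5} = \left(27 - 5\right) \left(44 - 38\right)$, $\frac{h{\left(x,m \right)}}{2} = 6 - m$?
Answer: $-100980$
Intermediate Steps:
$h{\left(x,m \right)} = 12 - 2 m$ ($h{\left(x,m \right)} = 2 \left(6 - m\right) = 12 - 2 m$)
$G = -660$ ($G = - 5 \left(27 - 5\right) \left(44 - 38\right) = - 5 \cdot 22 \cdot 6 = \left(-5\right) 132 = -660$)
$\left(151 + \left(0 \left(-4\right) + h{\left(1,5 \right)}\right)\right) G = \left(151 + \left(0 \left(-4\right) + \left(12 - 10\right)\right)\right) \left(-660\right) = \left(151 + \left(0 + \left(12 - 10\right)\right)\right) \left(-660\right) = \left(151 + \left(0 + 2\right)\right) \left(-660\right) = \left(151 + 2\right) \left(-660\right) = 153 \left(-660\right) = -100980$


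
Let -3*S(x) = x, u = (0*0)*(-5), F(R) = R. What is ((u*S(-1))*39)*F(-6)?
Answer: 0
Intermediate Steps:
u = 0 (u = 0*(-5) = 0)
S(x) = -x/3
((u*S(-1))*39)*F(-6) = ((0*(-1/3*(-1)))*39)*(-6) = ((0*(1/3))*39)*(-6) = (0*39)*(-6) = 0*(-6) = 0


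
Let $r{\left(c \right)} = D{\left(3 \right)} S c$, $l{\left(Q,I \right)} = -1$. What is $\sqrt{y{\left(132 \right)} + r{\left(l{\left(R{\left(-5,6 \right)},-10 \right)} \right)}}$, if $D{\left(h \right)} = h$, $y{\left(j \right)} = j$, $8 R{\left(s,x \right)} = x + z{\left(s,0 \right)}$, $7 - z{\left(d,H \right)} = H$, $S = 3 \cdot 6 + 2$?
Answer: $6 \sqrt{2} \approx 8.4853$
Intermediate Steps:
$S = 20$ ($S = 18 + 2 = 20$)
$z{\left(d,H \right)} = 7 - H$
$R{\left(s,x \right)} = \frac{7}{8} + \frac{x}{8}$ ($R{\left(s,x \right)} = \frac{x + \left(7 - 0\right)}{8} = \frac{x + \left(7 + 0\right)}{8} = \frac{x + 7}{8} = \frac{7 + x}{8} = \frac{7}{8} + \frac{x}{8}$)
$r{\left(c \right)} = 60 c$ ($r{\left(c \right)} = 3 \cdot 20 c = 60 c$)
$\sqrt{y{\left(132 \right)} + r{\left(l{\left(R{\left(-5,6 \right)},-10 \right)} \right)}} = \sqrt{132 + 60 \left(-1\right)} = \sqrt{132 - 60} = \sqrt{72} = 6 \sqrt{2}$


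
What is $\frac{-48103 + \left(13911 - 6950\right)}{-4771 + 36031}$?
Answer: $- \frac{6857}{5210} \approx -1.3161$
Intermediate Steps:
$\frac{-48103 + \left(13911 - 6950\right)}{-4771 + 36031} = \frac{-48103 + \left(13911 - 6950\right)}{31260} = \left(-48103 + 6961\right) \frac{1}{31260} = \left(-41142\right) \frac{1}{31260} = - \frac{6857}{5210}$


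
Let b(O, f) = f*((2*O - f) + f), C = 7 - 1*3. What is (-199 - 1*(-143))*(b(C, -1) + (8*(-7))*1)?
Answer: 3584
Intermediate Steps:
C = 4 (C = 7 - 3 = 4)
b(O, f) = 2*O*f (b(O, f) = f*((-f + 2*O) + f) = f*(2*O) = 2*O*f)
(-199 - 1*(-143))*(b(C, -1) + (8*(-7))*1) = (-199 - 1*(-143))*(2*4*(-1) + (8*(-7))*1) = (-199 + 143)*(-8 - 56*1) = -56*(-8 - 56) = -56*(-64) = 3584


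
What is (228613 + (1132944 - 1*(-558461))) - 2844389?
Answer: -924371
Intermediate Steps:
(228613 + (1132944 - 1*(-558461))) - 2844389 = (228613 + (1132944 + 558461)) - 2844389 = (228613 + 1691405) - 2844389 = 1920018 - 2844389 = -924371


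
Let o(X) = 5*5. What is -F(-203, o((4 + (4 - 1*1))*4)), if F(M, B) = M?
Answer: 203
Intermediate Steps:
o(X) = 25
-F(-203, o((4 + (4 - 1*1))*4)) = -1*(-203) = 203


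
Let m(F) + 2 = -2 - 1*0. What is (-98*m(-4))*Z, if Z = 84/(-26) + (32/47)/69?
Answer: -53229680/42159 ≈ -1262.6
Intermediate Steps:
m(F) = -4 (m(F) = -2 + (-2 - 1*0) = -2 + (-2 + 0) = -2 - 2 = -4)
Z = -135790/42159 (Z = 84*(-1/26) + (32*(1/47))*(1/69) = -42/13 + (32/47)*(1/69) = -42/13 + 32/3243 = -135790/42159 ≈ -3.2209)
(-98*m(-4))*Z = -98*(-4)*(-135790/42159) = 392*(-135790/42159) = -53229680/42159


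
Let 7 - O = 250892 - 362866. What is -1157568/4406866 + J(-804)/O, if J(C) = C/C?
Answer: -64810607671/246742630773 ≈ -0.26266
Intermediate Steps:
J(C) = 1
O = 111981 (O = 7 - (250892 - 362866) = 7 - 1*(-111974) = 7 + 111974 = 111981)
-1157568/4406866 + J(-804)/O = -1157568/4406866 + 1/111981 = -1157568*1/4406866 + 1*(1/111981) = -578784/2203433 + 1/111981 = -64810607671/246742630773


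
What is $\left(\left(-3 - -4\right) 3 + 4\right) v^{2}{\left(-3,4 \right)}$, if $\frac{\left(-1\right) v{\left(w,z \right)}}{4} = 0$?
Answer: $0$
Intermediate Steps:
$v{\left(w,z \right)} = 0$ ($v{\left(w,z \right)} = \left(-4\right) 0 = 0$)
$\left(\left(-3 - -4\right) 3 + 4\right) v^{2}{\left(-3,4 \right)} = \left(\left(-3 - -4\right) 3 + 4\right) 0^{2} = \left(\left(-3 + 4\right) 3 + 4\right) 0 = \left(1 \cdot 3 + 4\right) 0 = \left(3 + 4\right) 0 = 7 \cdot 0 = 0$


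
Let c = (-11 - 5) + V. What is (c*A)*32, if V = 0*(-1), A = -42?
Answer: 21504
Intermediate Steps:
V = 0
c = -16 (c = (-11 - 5) + 0 = -16 + 0 = -16)
(c*A)*32 = -16*(-42)*32 = 672*32 = 21504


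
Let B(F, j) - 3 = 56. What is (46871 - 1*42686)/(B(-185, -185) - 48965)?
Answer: -465/5434 ≈ -0.085572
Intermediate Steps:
B(F, j) = 59 (B(F, j) = 3 + 56 = 59)
(46871 - 1*42686)/(B(-185, -185) - 48965) = (46871 - 1*42686)/(59 - 48965) = (46871 - 42686)/(-48906) = 4185*(-1/48906) = -465/5434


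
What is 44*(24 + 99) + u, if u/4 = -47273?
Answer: -183680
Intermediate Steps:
u = -189092 (u = 4*(-47273) = -189092)
44*(24 + 99) + u = 44*(24 + 99) - 189092 = 44*123 - 189092 = 5412 - 189092 = -183680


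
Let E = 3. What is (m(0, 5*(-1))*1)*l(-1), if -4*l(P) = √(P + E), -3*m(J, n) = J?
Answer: 0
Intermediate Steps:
m(J, n) = -J/3
l(P) = -√(3 + P)/4 (l(P) = -√(P + 3)/4 = -√(3 + P)/4)
(m(0, 5*(-1))*1)*l(-1) = (-⅓*0*1)*(-√(3 - 1)/4) = (0*1)*(-√2/4) = 0*(-√2/4) = 0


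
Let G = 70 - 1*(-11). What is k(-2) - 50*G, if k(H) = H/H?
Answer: -4049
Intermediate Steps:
G = 81 (G = 70 + 11 = 81)
k(H) = 1
k(-2) - 50*G = 1 - 50*81 = 1 - 4050 = -4049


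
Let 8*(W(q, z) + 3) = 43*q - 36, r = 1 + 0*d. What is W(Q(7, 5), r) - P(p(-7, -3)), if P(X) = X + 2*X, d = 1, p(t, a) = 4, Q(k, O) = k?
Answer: 145/8 ≈ 18.125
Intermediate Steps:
r = 1 (r = 1 + 0*1 = 1 + 0 = 1)
P(X) = 3*X
W(q, z) = -15/2 + 43*q/8 (W(q, z) = -3 + (43*q - 36)/8 = -3 + (-36 + 43*q)/8 = -3 + (-9/2 + 43*q/8) = -15/2 + 43*q/8)
W(Q(7, 5), r) - P(p(-7, -3)) = (-15/2 + (43/8)*7) - 3*4 = (-15/2 + 301/8) - 1*12 = 241/8 - 12 = 145/8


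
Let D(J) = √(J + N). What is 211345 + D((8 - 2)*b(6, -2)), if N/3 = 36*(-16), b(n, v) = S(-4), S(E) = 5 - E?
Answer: 211345 + 3*I*√186 ≈ 2.1135e+5 + 40.915*I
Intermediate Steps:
b(n, v) = 9 (b(n, v) = 5 - 1*(-4) = 5 + 4 = 9)
N = -1728 (N = 3*(36*(-16)) = 3*(-576) = -1728)
D(J) = √(-1728 + J) (D(J) = √(J - 1728) = √(-1728 + J))
211345 + D((8 - 2)*b(6, -2)) = 211345 + √(-1728 + (8 - 2)*9) = 211345 + √(-1728 + 6*9) = 211345 + √(-1728 + 54) = 211345 + √(-1674) = 211345 + 3*I*√186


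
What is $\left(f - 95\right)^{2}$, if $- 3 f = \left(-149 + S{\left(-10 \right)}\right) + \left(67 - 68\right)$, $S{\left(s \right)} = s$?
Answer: $\frac{15625}{9} \approx 1736.1$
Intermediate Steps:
$f = \frac{160}{3}$ ($f = - \frac{\left(-149 - 10\right) + \left(67 - 68\right)}{3} = - \frac{-159 - 1}{3} = \left(- \frac{1}{3}\right) \left(-160\right) = \frac{160}{3} \approx 53.333$)
$\left(f - 95\right)^{2} = \left(\frac{160}{3} - 95\right)^{2} = \left(- \frac{125}{3}\right)^{2} = \frac{15625}{9}$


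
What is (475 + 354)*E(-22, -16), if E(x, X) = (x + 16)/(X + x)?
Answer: 2487/19 ≈ 130.89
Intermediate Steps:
E(x, X) = (16 + x)/(X + x)
(475 + 354)*E(-22, -16) = (475 + 354)*((16 - 22)/(-16 - 22)) = 829*(-6/(-38)) = 829*(-1/38*(-6)) = 829*(3/19) = 2487/19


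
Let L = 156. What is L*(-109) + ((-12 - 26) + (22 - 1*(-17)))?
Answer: -17003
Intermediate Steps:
L*(-109) + ((-12 - 26) + (22 - 1*(-17))) = 156*(-109) + ((-12 - 26) + (22 - 1*(-17))) = -17004 + (-38 + (22 + 17)) = -17004 + (-38 + 39) = -17004 + 1 = -17003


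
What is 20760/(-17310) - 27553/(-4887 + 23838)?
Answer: -29012173/10934727 ≈ -2.6532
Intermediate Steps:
20760/(-17310) - 27553/(-4887 + 23838) = 20760*(-1/17310) - 27553/18951 = -692/577 - 27553*1/18951 = -692/577 - 27553/18951 = -29012173/10934727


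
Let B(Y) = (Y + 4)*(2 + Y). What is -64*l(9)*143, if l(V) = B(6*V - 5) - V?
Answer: -24655488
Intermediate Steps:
B(Y) = (2 + Y)*(4 + Y) (B(Y) = (4 + Y)*(2 + Y) = (2 + Y)*(4 + Y))
l(V) = -22 + (-5 + 6*V)**2 + 35*V (l(V) = (8 + (6*V - 5)**2 + 6*(6*V - 5)) - V = (8 + (-5 + 6*V)**2 + 6*(-5 + 6*V)) - V = (8 + (-5 + 6*V)**2 + (-30 + 36*V)) - V = (-22 + (-5 + 6*V)**2 + 36*V) - V = -22 + (-5 + 6*V)**2 + 35*V)
-64*l(9)*143 = -64*(3 - 25*9 + 36*9**2)*143 = -64*(3 - 225 + 36*81)*143 = -64*(3 - 225 + 2916)*143 = -64*2694*143 = -172416*143 = -24655488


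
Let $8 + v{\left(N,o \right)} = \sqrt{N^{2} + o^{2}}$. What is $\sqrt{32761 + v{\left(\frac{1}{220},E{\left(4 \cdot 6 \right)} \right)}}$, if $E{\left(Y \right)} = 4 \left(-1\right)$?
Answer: $\frac{\sqrt{396311300 + 55 \sqrt{774401}}}{110} \approx 180.99$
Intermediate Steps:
$E{\left(Y \right)} = -4$
$v{\left(N,o \right)} = -8 + \sqrt{N^{2} + o^{2}}$
$\sqrt{32761 + v{\left(\frac{1}{220},E{\left(4 \cdot 6 \right)} \right)}} = \sqrt{32761 - \left(8 - \sqrt{\left(\frac{1}{220}\right)^{2} + \left(-4\right)^{2}}\right)} = \sqrt{32761 - \left(8 - \sqrt{\left(\frac{1}{220}\right)^{2} + 16}\right)} = \sqrt{32761 - \left(8 - \sqrt{\frac{1}{48400} + 16}\right)} = \sqrt{32761 - \left(8 - \sqrt{\frac{774401}{48400}}\right)} = \sqrt{32761 - \left(8 - \frac{\sqrt{774401}}{220}\right)} = \sqrt{32753 + \frac{\sqrt{774401}}{220}}$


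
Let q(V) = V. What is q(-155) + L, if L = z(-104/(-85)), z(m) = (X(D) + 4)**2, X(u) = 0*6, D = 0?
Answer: -139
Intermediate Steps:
X(u) = 0
z(m) = 16 (z(m) = (0 + 4)**2 = 4**2 = 16)
L = 16
q(-155) + L = -155 + 16 = -139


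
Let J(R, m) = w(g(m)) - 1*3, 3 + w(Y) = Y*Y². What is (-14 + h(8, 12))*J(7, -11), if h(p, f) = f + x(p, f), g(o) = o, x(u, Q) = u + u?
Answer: -18718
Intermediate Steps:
x(u, Q) = 2*u
w(Y) = -3 + Y³ (w(Y) = -3 + Y*Y² = -3 + Y³)
J(R, m) = -6 + m³ (J(R, m) = (-3 + m³) - 1*3 = (-3 + m³) - 3 = -6 + m³)
h(p, f) = f + 2*p
(-14 + h(8, 12))*J(7, -11) = (-14 + (12 + 2*8))*(-6 + (-11)³) = (-14 + (12 + 16))*(-6 - 1331) = (-14 + 28)*(-1337) = 14*(-1337) = -18718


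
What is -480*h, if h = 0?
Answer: 0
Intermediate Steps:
-480*h = -480*0 = 0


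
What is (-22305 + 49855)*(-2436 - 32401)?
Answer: -959759350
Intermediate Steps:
(-22305 + 49855)*(-2436 - 32401) = 27550*(-34837) = -959759350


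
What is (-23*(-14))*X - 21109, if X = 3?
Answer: -20143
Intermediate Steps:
(-23*(-14))*X - 21109 = -23*(-14)*3 - 21109 = 322*3 - 21109 = 966 - 21109 = -20143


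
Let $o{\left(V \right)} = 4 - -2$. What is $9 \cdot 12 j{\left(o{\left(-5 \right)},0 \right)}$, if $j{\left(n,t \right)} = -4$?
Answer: $-432$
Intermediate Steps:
$o{\left(V \right)} = 6$ ($o{\left(V \right)} = 4 + 2 = 6$)
$9 \cdot 12 j{\left(o{\left(-5 \right)},0 \right)} = 9 \cdot 12 \left(-4\right) = 108 \left(-4\right) = -432$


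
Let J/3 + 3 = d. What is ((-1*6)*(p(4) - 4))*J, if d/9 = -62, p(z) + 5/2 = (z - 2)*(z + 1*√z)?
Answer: 55539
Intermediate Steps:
p(z) = -5/2 + (-2 + z)*(z + √z) (p(z) = -5/2 + (z - 2)*(z + 1*√z) = -5/2 + (-2 + z)*(z + √z))
d = -558 (d = 9*(-62) = -558)
J = -1683 (J = -9 + 3*(-558) = -9 - 1674 = -1683)
((-1*6)*(p(4) - 4))*J = ((-1*6)*((-5/2 + 4² + 4^(3/2) - 2*4 - 2*√4) - 4))*(-1683) = -6*((-5/2 + 16 + 8 - 8 - 2*2) - 4)*(-1683) = -6*((-5/2 + 16 + 8 - 8 - 4) - 4)*(-1683) = -6*(19/2 - 4)*(-1683) = -6*11/2*(-1683) = -33*(-1683) = 55539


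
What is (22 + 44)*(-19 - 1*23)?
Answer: -2772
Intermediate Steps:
(22 + 44)*(-19 - 1*23) = 66*(-19 - 23) = 66*(-42) = -2772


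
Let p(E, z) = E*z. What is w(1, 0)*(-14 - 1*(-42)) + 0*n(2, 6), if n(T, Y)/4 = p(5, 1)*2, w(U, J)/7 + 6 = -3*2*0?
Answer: -1176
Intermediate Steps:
w(U, J) = -42 (w(U, J) = -42 + 7*(-3*2*0) = -42 + 7*(-6*0) = -42 + 7*0 = -42 + 0 = -42)
n(T, Y) = 40 (n(T, Y) = 4*((5*1)*2) = 4*(5*2) = 4*10 = 40)
w(1, 0)*(-14 - 1*(-42)) + 0*n(2, 6) = -42*(-14 - 1*(-42)) + 0*40 = -42*(-14 + 42) + 0 = -42*28 + 0 = -1176 + 0 = -1176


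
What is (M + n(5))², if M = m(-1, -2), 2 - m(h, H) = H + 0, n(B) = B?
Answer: 81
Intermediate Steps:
m(h, H) = 2 - H (m(h, H) = 2 - (H + 0) = 2 - H)
M = 4 (M = 2 - 1*(-2) = 2 + 2 = 4)
(M + n(5))² = (4 + 5)² = 9² = 81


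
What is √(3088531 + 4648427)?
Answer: 9*√95518 ≈ 2781.5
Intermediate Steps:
√(3088531 + 4648427) = √7736958 = 9*√95518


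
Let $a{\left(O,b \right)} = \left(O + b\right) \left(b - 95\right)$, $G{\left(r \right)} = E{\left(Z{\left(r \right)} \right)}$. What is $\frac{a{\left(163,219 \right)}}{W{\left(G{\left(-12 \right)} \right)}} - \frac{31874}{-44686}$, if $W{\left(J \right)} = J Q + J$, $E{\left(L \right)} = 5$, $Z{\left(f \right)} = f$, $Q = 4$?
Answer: $\frac{1058741649}{558575} \approx 1895.4$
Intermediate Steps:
$G{\left(r \right)} = 5$
$W{\left(J \right)} = 5 J$ ($W{\left(J \right)} = J 4 + J = 4 J + J = 5 J$)
$a{\left(O,b \right)} = \left(-95 + b\right) \left(O + b\right)$ ($a{\left(O,b \right)} = \left(O + b\right) \left(-95 + b\right) = \left(-95 + b\right) \left(O + b\right)$)
$\frac{a{\left(163,219 \right)}}{W{\left(G{\left(-12 \right)} \right)}} - \frac{31874}{-44686} = \frac{219^{2} - 15485 - 20805 + 163 \cdot 219}{5 \cdot 5} - \frac{31874}{-44686} = \frac{47961 - 15485 - 20805 + 35697}{25} - - \frac{15937}{22343} = 47368 \cdot \frac{1}{25} + \frac{15937}{22343} = \frac{47368}{25} + \frac{15937}{22343} = \frac{1058741649}{558575}$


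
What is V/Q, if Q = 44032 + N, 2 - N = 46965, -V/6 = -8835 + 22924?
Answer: 28178/977 ≈ 28.841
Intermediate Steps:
V = -84534 (V = -6*(-8835 + 22924) = -6*14089 = -84534)
N = -46963 (N = 2 - 1*46965 = 2 - 46965 = -46963)
Q = -2931 (Q = 44032 - 46963 = -2931)
V/Q = -84534/(-2931) = -84534*(-1/2931) = 28178/977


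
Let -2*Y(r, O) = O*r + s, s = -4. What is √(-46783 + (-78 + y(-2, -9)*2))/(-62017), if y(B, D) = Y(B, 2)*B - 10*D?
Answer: -7*I*√953/62017 ≈ -0.0034844*I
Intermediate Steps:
Y(r, O) = 2 - O*r/2 (Y(r, O) = -(O*r - 4)/2 = -(-4 + O*r)/2 = 2 - O*r/2)
y(B, D) = -10*D + B*(2 - B) (y(B, D) = (2 - ½*2*B)*B - 10*D = (2 - B)*B - 10*D = B*(2 - B) - 10*D = -10*D + B*(2 - B))
√(-46783 + (-78 + y(-2, -9)*2))/(-62017) = √(-46783 + (-78 + (-10*(-9) - 1*(-2)*(-2 - 2))*2))/(-62017) = √(-46783 + (-78 + (90 - 1*(-2)*(-4))*2))*(-1/62017) = √(-46783 + (-78 + (90 - 8)*2))*(-1/62017) = √(-46783 + (-78 + 82*2))*(-1/62017) = √(-46783 + (-78 + 164))*(-1/62017) = √(-46783 + 86)*(-1/62017) = √(-46697)*(-1/62017) = (7*I*√953)*(-1/62017) = -7*I*√953/62017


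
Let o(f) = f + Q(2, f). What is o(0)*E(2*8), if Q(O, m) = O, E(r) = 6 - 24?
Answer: -36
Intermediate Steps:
E(r) = -18
o(f) = 2 + f (o(f) = f + 2 = 2 + f)
o(0)*E(2*8) = (2 + 0)*(-18) = 2*(-18) = -36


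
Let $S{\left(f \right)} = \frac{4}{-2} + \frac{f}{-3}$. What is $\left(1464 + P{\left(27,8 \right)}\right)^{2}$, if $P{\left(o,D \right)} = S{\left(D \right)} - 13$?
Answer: $\frac{18826921}{9} \approx 2.0919 \cdot 10^{6}$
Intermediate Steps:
$S{\left(f \right)} = -2 - \frac{f}{3}$ ($S{\left(f \right)} = 4 \left(- \frac{1}{2}\right) + f \left(- \frac{1}{3}\right) = -2 - \frac{f}{3}$)
$P{\left(o,D \right)} = -15 - \frac{D}{3}$ ($P{\left(o,D \right)} = \left(-2 - \frac{D}{3}\right) - 13 = -15 - \frac{D}{3}$)
$\left(1464 + P{\left(27,8 \right)}\right)^{2} = \left(1464 - \frac{53}{3}\right)^{2} = \left(\frac{4339}{3}\right)^{2} = \frac{18826921}{9}$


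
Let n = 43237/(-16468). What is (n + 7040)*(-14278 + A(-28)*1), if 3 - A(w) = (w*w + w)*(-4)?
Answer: -1303895075233/16468 ≈ -7.9177e+7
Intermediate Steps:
A(w) = 3 + 4*w + 4*w² (A(w) = 3 - (w*w + w)*(-4) = 3 - (w² + w)*(-4) = 3 - (w + w²)*(-4) = 3 - (-4*w - 4*w²) = 3 + (4*w + 4*w²) = 3 + 4*w + 4*w²)
n = -43237/16468 (n = 43237*(-1/16468) = -43237/16468 ≈ -2.6255)
(n + 7040)*(-14278 + A(-28)*1) = (-43237/16468 + 7040)*(-14278 + (3 + 4*(-28) + 4*(-28)²)*1) = 115891483*(-14278 + (3 - 112 + 4*784)*1)/16468 = 115891483*(-14278 + (3 - 112 + 3136)*1)/16468 = 115891483*(-14278 + 3027*1)/16468 = 115891483*(-14278 + 3027)/16468 = (115891483/16468)*(-11251) = -1303895075233/16468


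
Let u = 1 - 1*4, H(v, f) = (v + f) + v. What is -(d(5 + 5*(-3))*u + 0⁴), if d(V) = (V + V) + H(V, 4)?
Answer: -108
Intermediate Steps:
H(v, f) = f + 2*v (H(v, f) = (f + v) + v = f + 2*v)
d(V) = 4 + 4*V (d(V) = (V + V) + (4 + 2*V) = 2*V + (4 + 2*V) = 4 + 4*V)
u = -3 (u = 1 - 4 = -3)
-(d(5 + 5*(-3))*u + 0⁴) = -((4 + 4*(5 + 5*(-3)))*(-3) + 0⁴) = -((4 + 4*(5 - 15))*(-3) + 0) = -((4 + 4*(-10))*(-3) + 0) = -((4 - 40)*(-3) + 0) = -(-36*(-3) + 0) = -(108 + 0) = -1*108 = -108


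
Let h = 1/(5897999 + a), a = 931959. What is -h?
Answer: -1/6829958 ≈ -1.4641e-7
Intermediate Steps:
h = 1/6829958 (h = 1/(5897999 + 931959) = 1/6829958 ≈ 1.4641e-7)
-h = -1*1/6829958 = -1/6829958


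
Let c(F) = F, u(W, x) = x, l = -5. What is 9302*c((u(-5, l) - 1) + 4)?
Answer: -18604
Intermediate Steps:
9302*c((u(-5, l) - 1) + 4) = 9302*((-5 - 1) + 4) = 9302*(-6 + 4) = 9302*(-2) = -18604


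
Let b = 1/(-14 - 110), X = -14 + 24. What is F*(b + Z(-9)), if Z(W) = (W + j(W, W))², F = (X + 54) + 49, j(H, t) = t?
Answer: 4539775/124 ≈ 36611.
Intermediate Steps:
X = 10
b = -1/124 (b = 1/(-124) = -1/124 ≈ -0.0080645)
F = 113 (F = (10 + 54) + 49 = 64 + 49 = 113)
Z(W) = 4*W² (Z(W) = (W + W)² = (2*W)² = 4*W²)
F*(b + Z(-9)) = 113*(-1/124 + 4*(-9)²) = 113*(-1/124 + 4*81) = 113*(-1/124 + 324) = 113*(40175/124) = 4539775/124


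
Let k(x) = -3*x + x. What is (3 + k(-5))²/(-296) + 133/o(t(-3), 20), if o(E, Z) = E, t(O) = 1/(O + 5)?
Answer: 78567/296 ≈ 265.43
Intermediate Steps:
t(O) = 1/(5 + O)
k(x) = -2*x
(3 + k(-5))²/(-296) + 133/o(t(-3), 20) = (3 - 2*(-5))²/(-296) + 133/(1/(5 - 3)) = (3 + 10)²*(-1/296) + 133/(1/2) = 13²*(-1/296) + 133/(½) = 169*(-1/296) + 133*2 = -169/296 + 266 = 78567/296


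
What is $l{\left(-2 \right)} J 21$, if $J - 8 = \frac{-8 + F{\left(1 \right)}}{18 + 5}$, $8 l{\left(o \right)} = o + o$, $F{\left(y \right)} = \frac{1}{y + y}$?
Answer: $- \frac{7413}{92} \approx -80.576$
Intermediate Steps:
$F{\left(y \right)} = \frac{1}{2 y}$
$l{\left(o \right)} = \frac{o}{4}$ ($l{\left(o \right)} = \frac{o + o}{8} = \frac{2 o}{8} = \frac{o}{4}$)
$J = \frac{353}{46}$ ($J = 8 + \frac{-8 + \frac{1}{2 \cdot 1}}{18 + 5} = 8 + \frac{-8 + \frac{1}{2} \cdot 1}{23} = 8 + \left(-8 + \frac{1}{2}\right) \frac{1}{23} = 8 - \frac{15}{46} = \frac{353}{46} \approx 7.6739$)
$l{\left(-2 \right)} J 21 = \frac{1}{4} \left(-2\right) \frac{353}{46} \cdot 21 = \left(- \frac{1}{2}\right) \frac{353}{46} \cdot 21 = \left(- \frac{353}{92}\right) 21 = - \frac{7413}{92}$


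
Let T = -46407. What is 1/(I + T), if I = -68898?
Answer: -1/115305 ≈ -8.6727e-6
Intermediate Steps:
1/(I + T) = 1/(-68898 - 46407) = 1/(-115305) = -1/115305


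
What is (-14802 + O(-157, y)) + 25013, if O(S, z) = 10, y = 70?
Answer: 10221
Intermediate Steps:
(-14802 + O(-157, y)) + 25013 = (-14802 + 10) + 25013 = -14792 + 25013 = 10221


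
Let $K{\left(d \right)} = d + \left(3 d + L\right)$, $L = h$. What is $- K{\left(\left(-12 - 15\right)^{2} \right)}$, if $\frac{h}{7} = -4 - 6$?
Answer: $-2846$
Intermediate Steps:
$h = -70$ ($h = 7 \left(-4 - 6\right) = 7 \left(-10\right) = -70$)
$L = -70$
$K{\left(d \right)} = -70 + 4 d$ ($K{\left(d \right)} = d + \left(3 d - 70\right) = d + \left(-70 + 3 d\right) = -70 + 4 d$)
$- K{\left(\left(-12 - 15\right)^{2} \right)} = - (-70 + 4 \left(-12 - 15\right)^{2}) = - (-70 + 4 \left(-27\right)^{2}) = - (-70 + 4 \cdot 729) = - (-70 + 2916) = \left(-1\right) 2846 = -2846$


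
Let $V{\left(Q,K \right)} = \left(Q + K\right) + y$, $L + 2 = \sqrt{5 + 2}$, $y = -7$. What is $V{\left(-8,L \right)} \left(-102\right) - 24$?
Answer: $1710 - 102 \sqrt{7} \approx 1440.1$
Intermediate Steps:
$L = -2 + \sqrt{7}$ ($L = -2 + \sqrt{5 + 2} = -2 + \sqrt{7} \approx 0.64575$)
$V{\left(Q,K \right)} = -7 + K + Q$ ($V{\left(Q,K \right)} = \left(Q + K\right) - 7 = \left(K + Q\right) - 7 = -7 + K + Q$)
$V{\left(-8,L \right)} \left(-102\right) - 24 = \left(-7 - \left(2 - \sqrt{7}\right) - 8\right) \left(-102\right) - 24 = \left(-17 + \sqrt{7}\right) \left(-102\right) - 24 = \left(1734 - 102 \sqrt{7}\right) - 24 = 1710 - 102 \sqrt{7}$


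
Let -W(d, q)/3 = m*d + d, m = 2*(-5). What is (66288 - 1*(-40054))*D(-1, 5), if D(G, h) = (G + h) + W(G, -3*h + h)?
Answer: -2445866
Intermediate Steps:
m = -10
W(d, q) = 27*d (W(d, q) = -3*(-10*d + d) = -(-27)*d = 27*d)
D(G, h) = h + 28*G (D(G, h) = (G + h) + 27*G = h + 28*G)
(66288 - 1*(-40054))*D(-1, 5) = (66288 - 1*(-40054))*(5 + 28*(-1)) = (66288 + 40054)*(5 - 28) = 106342*(-23) = -2445866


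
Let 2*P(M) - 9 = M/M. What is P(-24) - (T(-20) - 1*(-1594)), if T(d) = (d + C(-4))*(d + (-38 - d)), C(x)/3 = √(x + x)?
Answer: -2349 + 228*I*√2 ≈ -2349.0 + 322.44*I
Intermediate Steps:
C(x) = 3*√2*√x (C(x) = 3*√(x + x) = 3*√(2*x) = 3*(√2*√x) = 3*√2*√x)
T(d) = -38*d - 228*I*√2 (T(d) = (d + 3*√2*√(-4))*(d + (-38 - d)) = (d + 3*√2*(2*I))*(-38) = (d + 6*I*√2)*(-38) = -38*d - 228*I*√2)
P(M) = 5 (P(M) = 9/2 + (M/M)/2 = 9/2 + (½)*1 = 9/2 + ½ = 5)
P(-24) - (T(-20) - 1*(-1594)) = 5 - ((-38*(-20) - 228*I*√2) - 1*(-1594)) = 5 - ((760 - 228*I*√2) + 1594) = 5 - (2354 - 228*I*√2) = 5 + (-2354 + 228*I*√2) = -2349 + 228*I*√2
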